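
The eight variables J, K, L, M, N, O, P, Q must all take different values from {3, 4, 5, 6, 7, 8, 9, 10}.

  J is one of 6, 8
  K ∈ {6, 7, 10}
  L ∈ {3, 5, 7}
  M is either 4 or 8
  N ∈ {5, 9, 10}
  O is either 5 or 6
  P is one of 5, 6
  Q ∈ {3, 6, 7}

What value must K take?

The 8 variables together cover exactly {3, 4, 5, 6, 7, 8, 9, 10} — 8 values for 8 variables — and 4 appears only in M's list, so M = 4.
Among the 7 still-open variables, 8 fits only J (and all 7 values in {3, 5, 6, 7, 8, 9, 10} must be used), so J = 8.
The 6 still-open variables together cover exactly {3, 5, 6, 7, 9, 10} — 6 values for 6 variables — and 9 appears only in N's list, so N = 9.
The 5 still-open variables together cover exactly {3, 5, 6, 7, 10} — 5 values for 5 variables — and 10 appears only in K's list, so K = 10.

10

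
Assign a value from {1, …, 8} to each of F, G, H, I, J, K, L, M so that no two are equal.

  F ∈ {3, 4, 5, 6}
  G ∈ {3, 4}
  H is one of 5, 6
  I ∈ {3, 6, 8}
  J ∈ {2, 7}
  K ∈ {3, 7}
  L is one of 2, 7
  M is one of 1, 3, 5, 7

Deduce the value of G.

4

The 8 variables together cover exactly {1, 2, 3, 4, 5, 6, 7, 8} — 8 values for 8 variables — and 1 appears only in M's list, so M = 1.
The 7 still-open variables together cover exactly {2, 3, 4, 5, 6, 7, 8} — 7 values for 7 variables — and 8 appears only in I's list, so I = 8.
J and L share exactly the 2 values {2, 7}; by pigeonhole those values go to them, so strike 2, 7 from K.
K's domain is down to {3}, so K = 3. Remove 3 from F, G.
So G = 4.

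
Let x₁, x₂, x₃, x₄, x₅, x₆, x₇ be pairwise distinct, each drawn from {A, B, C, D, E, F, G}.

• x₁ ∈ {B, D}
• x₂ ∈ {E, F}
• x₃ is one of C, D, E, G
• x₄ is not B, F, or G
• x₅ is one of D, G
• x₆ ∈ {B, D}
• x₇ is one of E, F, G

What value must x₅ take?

The 7 variables draw from only 7 values {A, B, C, D, E, F, G}, so each is used; only x₄ can be A, hence x₄ = A.
Among the 6 still-open variables, C fits only x₃ (and all 6 values in {B, C, D, E, F, G} must be used), so x₃ = C.
The 2 variables x₁ and x₆ are confined to {B, D}, which locks those values in; drop them from x₅.
So x₅ = G.

G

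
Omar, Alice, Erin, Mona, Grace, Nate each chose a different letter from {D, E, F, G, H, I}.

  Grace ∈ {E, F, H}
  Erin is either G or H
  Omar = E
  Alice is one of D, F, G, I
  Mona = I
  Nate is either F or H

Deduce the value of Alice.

D

Omar's domain is down to {E}, so Omar = E. So Grace can't be E.
Mona's domain is down to {I}, so Mona = I. So Alice can't be I.
The 4 still-open variables together cover exactly {D, F, G, H} — 4 values for 4 variables — and D appears only in Alice's list, so Alice = D.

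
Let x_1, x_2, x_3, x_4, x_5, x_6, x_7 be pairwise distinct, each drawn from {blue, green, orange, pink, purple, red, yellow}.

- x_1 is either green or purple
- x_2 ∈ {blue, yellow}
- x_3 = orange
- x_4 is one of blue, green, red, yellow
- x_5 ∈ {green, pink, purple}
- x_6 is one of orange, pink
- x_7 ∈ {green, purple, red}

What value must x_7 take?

red

x_3 must be orange (only option left). Strike orange from x_6.
That leaves x_6 = pink. Eliminate pink elsewhere: x_5.
x_1 and x_5 between them cover only {green, purple} — a naked pair. Remove those values from x_4, x_7.
So x_7 = red.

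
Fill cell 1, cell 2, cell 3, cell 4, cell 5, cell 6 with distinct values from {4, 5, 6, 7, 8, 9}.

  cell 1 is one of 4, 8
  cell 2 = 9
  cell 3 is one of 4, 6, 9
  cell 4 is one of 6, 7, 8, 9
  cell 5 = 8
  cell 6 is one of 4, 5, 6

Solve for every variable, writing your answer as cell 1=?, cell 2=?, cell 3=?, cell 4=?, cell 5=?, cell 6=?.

cell 2's domain is down to {9}, so cell 2 = 9. So cell 3, cell 4 can't be 9.
cell 5 must be 8 (only option left). Strike 8 from cell 1, cell 4.
cell 1 has just one choice, so cell 1 = 4. So cell 3, cell 6 can't be 4.
cell 3 must be 6 (only option left). Strike 6 from cell 4, cell 6.
cell 4 must be 7 (only option left).
cell 6's domain is down to {5}, so cell 6 = 5.

cell 1=4, cell 2=9, cell 3=6, cell 4=7, cell 5=8, cell 6=5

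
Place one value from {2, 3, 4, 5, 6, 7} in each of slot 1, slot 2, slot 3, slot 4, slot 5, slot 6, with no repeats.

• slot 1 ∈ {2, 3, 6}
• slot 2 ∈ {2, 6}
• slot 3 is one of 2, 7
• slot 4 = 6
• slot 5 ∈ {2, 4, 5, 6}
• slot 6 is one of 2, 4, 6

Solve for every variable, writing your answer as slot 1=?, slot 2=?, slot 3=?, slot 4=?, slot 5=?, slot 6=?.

slot 4 must be 6 (only option left). Strike 6 from slot 1, slot 2, slot 5, slot 6.
That leaves slot 2 = 2. Remove 2 from slot 1, slot 3, slot 5, slot 6.
slot 3 must be 7 (only option left).
slot 6 has just one choice, so slot 6 = 4. Remove 4 from slot 5.
slot 1's domain is down to {3}, so slot 1 = 3.
slot 5's domain is down to {5}, so slot 5 = 5.

slot 1=3, slot 2=2, slot 3=7, slot 4=6, slot 5=5, slot 6=4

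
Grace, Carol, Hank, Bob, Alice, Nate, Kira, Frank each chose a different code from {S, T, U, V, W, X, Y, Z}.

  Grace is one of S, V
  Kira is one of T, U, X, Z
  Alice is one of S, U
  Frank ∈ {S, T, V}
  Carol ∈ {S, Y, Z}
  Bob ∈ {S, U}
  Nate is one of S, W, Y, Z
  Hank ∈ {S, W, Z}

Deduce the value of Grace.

Among the 8 variables, X fits only Kira (and all 8 values in {S, T, U, V, W, X, Y, Z} must be used), so Kira = X.
The 7 still-open variables draw from only 7 values {S, T, U, V, W, Y, Z}, so each is used; only Frank can be T, hence Frank = T.
Among the 6 still-open variables, V fits only Grace (and all 6 values in {S, U, V, W, Y, Z} must be used), so Grace = V.

V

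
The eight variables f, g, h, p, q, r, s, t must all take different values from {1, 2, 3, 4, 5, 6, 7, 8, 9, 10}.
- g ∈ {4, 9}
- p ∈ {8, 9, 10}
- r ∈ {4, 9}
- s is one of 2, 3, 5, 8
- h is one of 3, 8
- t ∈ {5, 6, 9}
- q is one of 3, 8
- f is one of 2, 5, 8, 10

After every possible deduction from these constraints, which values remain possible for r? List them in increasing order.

Among the 8 variables, 6 fits only t (and all 8 values in {2, 3, 4, 5, 6, 8, 9, 10} must be used), so t = 6.
The 2 variables g and r are confined to {4, 9}, which locks those values in; drop them from p.
h and q share exactly the 2 values {3, 8}; by pigeonhole those values go to them, so strike 3, 8 from f, p, s.
p must be 10 (only option left). Eliminate 10 elsewhere: f.
No further eliminations apply; r can still be any of 4, 9.

4, 9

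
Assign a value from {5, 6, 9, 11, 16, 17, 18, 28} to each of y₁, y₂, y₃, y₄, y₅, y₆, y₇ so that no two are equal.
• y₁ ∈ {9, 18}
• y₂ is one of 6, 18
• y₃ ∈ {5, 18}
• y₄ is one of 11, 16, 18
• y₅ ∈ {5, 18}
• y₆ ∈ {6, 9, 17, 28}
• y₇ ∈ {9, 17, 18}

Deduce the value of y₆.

y₃ and y₅ between them cover only {5, 18} — a naked pair. Remove those values from y₁, y₂, y₄, y₇.
y₁ must be 9 (only option left). So y₆, y₇ can't be 9.
y₂'s domain is down to {6}, so y₂ = 6. Strike 6 from y₆.
That leaves y₇ = 17. So y₆ can't be 17.
So y₆ = 28.

28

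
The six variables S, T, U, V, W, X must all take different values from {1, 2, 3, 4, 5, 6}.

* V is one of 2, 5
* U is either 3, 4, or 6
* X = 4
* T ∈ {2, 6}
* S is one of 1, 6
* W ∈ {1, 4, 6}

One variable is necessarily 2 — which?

X must be 4 (only option left). Eliminate 4 elsewhere: U, W.
Among the 5 still-open variables, 3 fits only U (and all 5 values in {1, 2, 3, 5, 6} must be used), so U = 3.
The 4 still-open variables draw from only 4 values {1, 2, 5, 6}, so each is used; only V can be 5, hence V = 5.
The 3 still-open variables together cover exactly {1, 2, 6} — 3 values for 3 variables — and 2 appears only in T's list, so T = 2.

T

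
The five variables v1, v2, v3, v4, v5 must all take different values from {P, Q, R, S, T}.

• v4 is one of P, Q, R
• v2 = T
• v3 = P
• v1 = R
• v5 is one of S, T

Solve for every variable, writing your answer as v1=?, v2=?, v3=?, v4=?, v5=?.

v1=R, v2=T, v3=P, v4=Q, v5=S

v1 has just one choice, so v1 = R. Strike R from v4.
v2's domain is down to {T}, so v2 = T. Eliminate T elsewhere: v5.
v3's domain is down to {P}, so v3 = P. Strike P from v4.
v4 must be Q (only option left).
v5 has just one choice, so v5 = S.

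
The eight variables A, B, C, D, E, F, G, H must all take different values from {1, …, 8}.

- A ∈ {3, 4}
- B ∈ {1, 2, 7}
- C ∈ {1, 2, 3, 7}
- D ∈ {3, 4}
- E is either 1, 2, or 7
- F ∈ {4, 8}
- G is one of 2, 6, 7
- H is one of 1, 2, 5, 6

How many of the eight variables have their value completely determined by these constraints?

The 8 variables together cover exactly {1, 2, 3, 4, 5, 6, 7, 8} — 8 values for 8 variables — and 5 appears only in H's list, so H = 5.
Among the 7 still-open variables, 6 fits only G (and all 7 values in {1, 2, 3, 4, 6, 7, 8} must be used), so G = 6.
The 6 still-open variables together cover exactly {1, 2, 3, 4, 7, 8} — 6 values for 6 variables — and 8 appears only in F's list, so F = 8.
A and D share exactly the 2 values {3, 4}; by pigeonhole those values go to them, so strike 3, 4 from C.
Determined: F=8, G=6, H=5. The other variables each still have more than one consistent value. That makes 3.

3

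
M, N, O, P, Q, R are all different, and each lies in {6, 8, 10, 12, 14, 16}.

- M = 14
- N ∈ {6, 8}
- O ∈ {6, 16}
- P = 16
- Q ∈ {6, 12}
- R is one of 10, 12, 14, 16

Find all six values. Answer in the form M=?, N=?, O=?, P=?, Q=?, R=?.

M=14, N=8, O=6, P=16, Q=12, R=10

M must be 14 (only option left). So R can't be 14.
P has just one choice, so P = 16. Remove 16 from O, R.
That leaves O = 6. Strike 6 from N, Q.
Q must be 12 (only option left). So R can't be 12.
R's domain is down to {10}, so R = 10.
That leaves N = 8.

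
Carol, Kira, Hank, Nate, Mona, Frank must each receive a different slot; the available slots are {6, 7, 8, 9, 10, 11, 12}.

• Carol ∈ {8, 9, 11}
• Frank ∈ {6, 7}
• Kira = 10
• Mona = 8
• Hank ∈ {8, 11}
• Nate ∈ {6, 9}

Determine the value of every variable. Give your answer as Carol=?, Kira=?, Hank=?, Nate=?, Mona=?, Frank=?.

Carol=9, Kira=10, Hank=11, Nate=6, Mona=8, Frank=7

Kira must be 10 (only option left).
Mona must be 8 (only option left). Eliminate 8 elsewhere: Carol, Hank.
That leaves Hank = 11. Strike 11 from Carol.
Carol has just one choice, so Carol = 9. Eliminate 9 elsewhere: Nate.
That leaves Nate = 6. So Frank can't be 6.
Frank must be 7 (only option left).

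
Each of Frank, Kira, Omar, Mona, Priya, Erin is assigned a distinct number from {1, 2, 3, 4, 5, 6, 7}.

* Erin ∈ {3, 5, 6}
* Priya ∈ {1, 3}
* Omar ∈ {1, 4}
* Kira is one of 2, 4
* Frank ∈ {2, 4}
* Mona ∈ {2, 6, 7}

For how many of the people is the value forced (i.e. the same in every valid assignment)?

Frank and Kira between them cover only {2, 4} — a naked pair. Remove those values from Omar, Mona.
Omar must be 1 (only option left). Strike 1 from Priya.
Priya has just one choice, so Priya = 3. Eliminate 3 elsewhere: Erin.
Determined: Omar=1, Priya=3. The other people each still have more than one consistent value. That makes 2.

2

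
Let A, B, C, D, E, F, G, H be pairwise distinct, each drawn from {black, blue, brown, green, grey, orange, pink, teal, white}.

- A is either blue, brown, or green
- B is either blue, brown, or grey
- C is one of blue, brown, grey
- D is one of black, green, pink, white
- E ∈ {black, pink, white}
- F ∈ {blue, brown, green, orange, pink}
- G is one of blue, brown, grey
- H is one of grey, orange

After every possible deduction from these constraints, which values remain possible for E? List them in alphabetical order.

black, white

B, C, G share exactly the 3 values {blue, brown, grey}; by pigeonhole those values go to them, so strike blue, brown, grey from A, F, H.
A has just one choice, so A = green. Eliminate green elsewhere: D, F.
H has just one choice, so H = orange. So F can't be orange.
F must be pink (only option left). Remove pink from D, E.
No further eliminations apply; E can still be any of black, white.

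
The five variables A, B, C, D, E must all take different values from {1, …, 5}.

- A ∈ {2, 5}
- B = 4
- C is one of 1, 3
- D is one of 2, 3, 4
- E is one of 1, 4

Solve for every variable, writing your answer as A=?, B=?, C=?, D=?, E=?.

B's domain is down to {4}, so B = 4. Remove 4 from D, E.
E's domain is down to {1}, so E = 1. So C can't be 1.
That leaves C = 3. Eliminate 3 elsewhere: D.
D's domain is down to {2}, so D = 2. So A can't be 2.
A's domain is down to {5}, so A = 5.

A=5, B=4, C=3, D=2, E=1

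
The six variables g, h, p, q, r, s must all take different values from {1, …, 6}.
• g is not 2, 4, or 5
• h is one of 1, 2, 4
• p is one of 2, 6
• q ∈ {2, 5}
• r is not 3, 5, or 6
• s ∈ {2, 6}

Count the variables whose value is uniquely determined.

2

Among the 6 variables, 3 fits only g (and all 6 values in {1, 2, 3, 4, 5, 6} must be used), so g = 3.
The 5 still-open variables together cover exactly {1, 2, 4, 5, 6} — 5 values for 5 variables — and 5 appears only in q's list, so q = 5.
p and s between them cover only {2, 6} — a naked pair. Remove those values from h, r.
Determined: g=3, q=5. The other variables each still have more than one consistent value. That makes 2.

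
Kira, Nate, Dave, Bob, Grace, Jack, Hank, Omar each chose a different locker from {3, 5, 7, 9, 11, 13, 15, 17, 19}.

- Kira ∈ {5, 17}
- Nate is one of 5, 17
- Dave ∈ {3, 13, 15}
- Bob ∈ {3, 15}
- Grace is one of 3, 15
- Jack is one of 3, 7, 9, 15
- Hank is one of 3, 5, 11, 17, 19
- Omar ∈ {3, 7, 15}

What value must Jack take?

9

The 2 variables Kira and Nate are confined to {5, 17}, which locks those values in; drop them from Hank.
Bob and Grace between them cover only {3, 15} — a naked pair. Remove those values from Dave, Jack, Hank, Omar.
That leaves Dave = 13.
Omar has just one choice, so Omar = 7. Strike 7 from Jack.
So Jack = 9.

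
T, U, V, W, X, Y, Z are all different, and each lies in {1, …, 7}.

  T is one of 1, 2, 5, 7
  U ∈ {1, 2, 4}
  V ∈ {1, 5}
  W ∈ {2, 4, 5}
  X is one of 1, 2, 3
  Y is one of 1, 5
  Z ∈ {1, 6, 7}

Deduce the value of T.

The 7 variables draw from only 7 values {1, 2, 3, 4, 5, 6, 7}, so each is used; only X can be 3, hence X = 3.
The 6 still-open variables draw from only 6 values {1, 2, 4, 5, 6, 7}, so each is used; only Z can be 6, hence Z = 6.
The 5 still-open variables draw from only 5 values {1, 2, 4, 5, 7}, so each is used; only T can be 7, hence T = 7.

7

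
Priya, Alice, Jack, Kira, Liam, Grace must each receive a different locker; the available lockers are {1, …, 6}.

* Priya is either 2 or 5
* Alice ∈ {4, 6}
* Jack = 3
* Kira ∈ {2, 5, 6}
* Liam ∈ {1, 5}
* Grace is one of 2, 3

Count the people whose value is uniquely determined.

6

Jack must be 3 (only option left). Strike 3 from Grace.
Grace's domain is down to {2}, so Grace = 2. Eliminate 2 elsewhere: Priya, Kira.
Priya must be 5 (only option left). Eliminate 5 elsewhere: Kira, Liam.
Kira's domain is down to {6}, so Kira = 6. So Alice can't be 6.
Liam's domain is down to {1}, so Liam = 1.
Alice must be 4 (only option left).
Every person is fixed: Priya=5, Alice=4, Jack=3, Kira=6, Liam=1, Grace=2. That makes 6.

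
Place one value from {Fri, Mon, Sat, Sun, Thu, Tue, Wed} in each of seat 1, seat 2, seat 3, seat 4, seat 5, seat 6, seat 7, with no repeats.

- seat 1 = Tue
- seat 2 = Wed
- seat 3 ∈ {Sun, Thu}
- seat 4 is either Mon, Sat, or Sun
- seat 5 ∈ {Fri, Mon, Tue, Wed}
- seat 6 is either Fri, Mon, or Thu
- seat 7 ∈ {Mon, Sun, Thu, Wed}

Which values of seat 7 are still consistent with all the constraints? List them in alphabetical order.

seat 1 must be Tue (only option left). Eliminate Tue elsewhere: seat 5.
That leaves seat 2 = Wed. So seat 5, seat 7 can't be Wed.
Among the 5 still-open variables, Sat fits only seat 4 (and all 5 values in {Fri, Mon, Sat, Sun, Thu} must be used), so seat 4 = Sat.
No further eliminations apply; seat 7 can still be any of Mon, Sun, Thu.

Mon, Sun, Thu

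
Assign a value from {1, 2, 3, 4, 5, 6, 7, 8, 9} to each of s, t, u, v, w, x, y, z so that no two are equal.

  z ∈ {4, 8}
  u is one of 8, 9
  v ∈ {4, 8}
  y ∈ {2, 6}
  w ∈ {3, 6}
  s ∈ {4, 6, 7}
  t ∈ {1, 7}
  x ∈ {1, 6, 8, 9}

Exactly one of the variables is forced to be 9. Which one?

u

The 8 variables together cover exactly {1, 2, 3, 4, 6, 7, 8, 9} — 8 values for 8 variables — and 2 appears only in y's list, so y = 2.
Among the 7 still-open variables, 3 fits only w (and all 7 values in {1, 3, 4, 6, 7, 8, 9} must be used), so w = 3.
The 2 variables v and z are confined to {4, 8}, which locks those values in; drop them from s, u, x.
So 9 goes to u.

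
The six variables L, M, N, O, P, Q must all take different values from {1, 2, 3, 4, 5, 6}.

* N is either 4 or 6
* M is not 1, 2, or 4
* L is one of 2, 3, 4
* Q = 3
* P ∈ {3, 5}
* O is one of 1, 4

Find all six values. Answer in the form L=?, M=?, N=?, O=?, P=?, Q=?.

Q's domain is down to {3}, so Q = 3. So L, M, P can't be 3.
P's domain is down to {5}, so P = 5. Strike 5 from M.
That leaves M = 6. Strike 6 from N.
That leaves N = 4. So L, O can't be 4.
O must be 1 (only option left).
That leaves L = 2.

L=2, M=6, N=4, O=1, P=5, Q=3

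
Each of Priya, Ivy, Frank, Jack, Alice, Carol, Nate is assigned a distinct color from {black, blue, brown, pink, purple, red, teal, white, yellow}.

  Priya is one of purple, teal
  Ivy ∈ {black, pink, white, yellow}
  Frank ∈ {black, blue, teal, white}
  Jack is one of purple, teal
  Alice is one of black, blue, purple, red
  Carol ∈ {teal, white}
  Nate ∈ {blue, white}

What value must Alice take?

The 2 variables Priya and Jack are confined to {purple, teal}, which locks those values in; drop them from Frank, Alice, Carol.
Carol has just one choice, so Carol = white. So Ivy, Frank, Nate can't be white.
Nate must be blue (only option left). Strike blue from Frank, Alice.
Frank must be black (only option left). Remove black from Ivy, Alice.
So Alice = red.

red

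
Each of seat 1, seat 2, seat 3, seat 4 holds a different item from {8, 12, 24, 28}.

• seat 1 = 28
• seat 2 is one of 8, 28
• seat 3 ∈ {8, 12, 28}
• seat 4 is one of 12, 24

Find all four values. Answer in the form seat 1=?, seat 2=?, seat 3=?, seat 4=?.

seat 1=28, seat 2=8, seat 3=12, seat 4=24

seat 1 has just one choice, so seat 1 = 28. So seat 2, seat 3 can't be 28.
seat 2 must be 8 (only option left). So seat 3 can't be 8.
That leaves seat 3 = 12. Remove 12 from seat 4.
That leaves seat 4 = 24.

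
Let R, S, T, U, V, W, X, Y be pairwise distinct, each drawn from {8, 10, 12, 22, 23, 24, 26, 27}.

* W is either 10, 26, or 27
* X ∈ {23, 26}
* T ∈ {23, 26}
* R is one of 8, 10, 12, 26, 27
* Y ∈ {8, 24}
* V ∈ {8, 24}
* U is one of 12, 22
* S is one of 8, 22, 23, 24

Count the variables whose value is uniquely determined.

2

T and X between them cover only {23, 26} — a naked pair. Remove those values from R, S, W.
V and Y between them cover only {8, 24} — a naked pair. Remove those values from R, S.
S must be 22 (only option left). Strike 22 from U.
That leaves U = 12. So R can't be 12.
Determined: S=22, U=12. The other variables each still have more than one consistent value. That makes 2.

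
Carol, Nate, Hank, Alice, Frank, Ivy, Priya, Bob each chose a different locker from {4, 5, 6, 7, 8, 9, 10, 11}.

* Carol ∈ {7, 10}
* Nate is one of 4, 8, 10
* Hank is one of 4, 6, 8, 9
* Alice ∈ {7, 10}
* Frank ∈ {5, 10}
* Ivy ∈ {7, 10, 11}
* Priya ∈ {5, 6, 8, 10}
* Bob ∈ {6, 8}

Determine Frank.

Among the 8 variables, 9 fits only Hank (and all 8 values in {4, 5, 6, 7, 8, 9, 10, 11} must be used), so Hank = 9.
Among the 7 still-open variables, 4 fits only Nate (and all 7 values in {4, 5, 6, 7, 8, 10, 11} must be used), so Nate = 4.
The 6 still-open variables together cover exactly {5, 6, 7, 8, 10, 11} — 6 values for 6 variables — and 11 appears only in Ivy's list, so Ivy = 11.
Carol and Alice between them cover only {7, 10} — a naked pair. Remove those values from Frank, Priya.
So Frank = 5.

5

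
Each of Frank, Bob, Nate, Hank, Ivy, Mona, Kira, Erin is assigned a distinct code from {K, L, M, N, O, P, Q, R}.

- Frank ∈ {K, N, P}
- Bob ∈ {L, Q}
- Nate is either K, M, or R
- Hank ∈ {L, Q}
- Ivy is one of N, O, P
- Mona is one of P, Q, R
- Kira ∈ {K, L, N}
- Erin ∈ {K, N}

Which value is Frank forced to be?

The 8 variables together cover exactly {K, L, M, N, O, P, Q, R} — 8 values for 8 variables — and M appears only in Nate's list, so Nate = M.
The 7 still-open variables together cover exactly {K, L, N, O, P, Q, R} — 7 values for 7 variables — and O appears only in Ivy's list, so Ivy = O.
Among the 6 still-open variables, R fits only Mona (and all 6 values in {K, L, N, P, Q, R} must be used), so Mona = R.
Among the 5 still-open variables, P fits only Frank (and all 5 values in {K, L, N, P, Q} must be used), so Frank = P.

P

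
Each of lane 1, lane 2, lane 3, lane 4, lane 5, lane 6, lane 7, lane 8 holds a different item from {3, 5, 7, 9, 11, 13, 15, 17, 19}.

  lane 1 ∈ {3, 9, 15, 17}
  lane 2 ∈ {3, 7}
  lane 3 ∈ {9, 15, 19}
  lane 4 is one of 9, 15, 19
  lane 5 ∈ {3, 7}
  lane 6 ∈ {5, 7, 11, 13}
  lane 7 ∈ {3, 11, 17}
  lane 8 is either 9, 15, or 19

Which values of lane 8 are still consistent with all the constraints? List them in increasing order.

9, 15, 19

lane 2 and lane 5 share exactly the 2 values {3, 7}; by pigeonhole those values go to them, so strike 3, 7 from lane 1, lane 6, lane 7.
lane 3, lane 4, lane 8 share exactly the 3 values {9, 15, 19}; by pigeonhole those values go to them, so strike 9, 15, 19 from lane 1.
lane 1 must be 17 (only option left). Remove 17 from lane 7.
lane 7's domain is down to {11}, so lane 7 = 11. Remove 11 from lane 6.
No further eliminations apply; lane 8 can still be any of 9, 15, 19.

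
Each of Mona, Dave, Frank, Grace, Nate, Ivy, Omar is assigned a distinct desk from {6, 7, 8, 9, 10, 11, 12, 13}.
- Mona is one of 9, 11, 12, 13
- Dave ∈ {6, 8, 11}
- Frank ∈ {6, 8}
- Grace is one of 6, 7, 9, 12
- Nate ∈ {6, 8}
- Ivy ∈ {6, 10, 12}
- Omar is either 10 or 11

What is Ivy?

Frank and Nate share exactly the 2 values {6, 8}; by pigeonhole those values go to them, so strike 6, 8 from Dave, Grace, Ivy.
Dave's domain is down to {11}, so Dave = 11. Strike 11 from Mona, Omar.
That leaves Omar = 10. Remove 10 from Ivy.
So Ivy = 12.

12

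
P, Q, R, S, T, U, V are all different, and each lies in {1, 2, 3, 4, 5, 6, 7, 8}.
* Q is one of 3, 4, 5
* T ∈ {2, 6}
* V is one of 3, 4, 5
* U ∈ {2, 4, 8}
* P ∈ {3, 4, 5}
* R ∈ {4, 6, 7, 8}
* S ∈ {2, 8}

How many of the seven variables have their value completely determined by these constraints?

The 7 variables draw from only 7 values {2, 3, 4, 5, 6, 7, 8}, so each is used; only R can be 7, hence R = 7.
Among the 6 still-open variables, 6 fits only T (and all 6 values in {2, 3, 4, 5, 6, 8} must be used), so T = 6.
P, Q, V between them cover only {3, 4, 5} — a naked triple. Remove those values from U.
Determined: R=7, T=6. The other variables each still have more than one consistent value. That makes 2.

2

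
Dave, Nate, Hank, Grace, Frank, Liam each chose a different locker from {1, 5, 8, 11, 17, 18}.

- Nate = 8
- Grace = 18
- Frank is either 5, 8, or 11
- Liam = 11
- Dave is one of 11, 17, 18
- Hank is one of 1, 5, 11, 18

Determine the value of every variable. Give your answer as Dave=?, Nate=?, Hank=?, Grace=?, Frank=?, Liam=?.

Nate has just one choice, so Nate = 8. So Frank can't be 8.
Grace has just one choice, so Grace = 18. Strike 18 from Dave, Hank.
Liam has just one choice, so Liam = 11. Eliminate 11 elsewhere: Dave, Hank, Frank.
Dave must be 17 (only option left).
That leaves Frank = 5. So Hank can't be 5.
Hank must be 1 (only option left).

Dave=17, Nate=8, Hank=1, Grace=18, Frank=5, Liam=11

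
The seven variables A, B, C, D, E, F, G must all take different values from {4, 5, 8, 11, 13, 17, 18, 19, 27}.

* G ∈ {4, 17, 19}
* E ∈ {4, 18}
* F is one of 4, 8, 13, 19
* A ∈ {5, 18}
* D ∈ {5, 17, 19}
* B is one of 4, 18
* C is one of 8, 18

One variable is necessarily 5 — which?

A

Among the 7 variables, 13 fits only F (and all 7 values in {4, 5, 8, 13, 17, 18, 19} must be used), so F = 13.
Among the 6 still-open variables, 8 fits only C (and all 6 values in {4, 5, 8, 17, 18, 19} must be used), so C = 8.
B and E between them cover only {4, 18} — a naked pair. Remove those values from A, G.
So 5 goes to A.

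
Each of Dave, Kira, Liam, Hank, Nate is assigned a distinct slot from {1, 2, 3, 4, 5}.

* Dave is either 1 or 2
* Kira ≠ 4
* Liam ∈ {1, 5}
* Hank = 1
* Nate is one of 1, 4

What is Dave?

2

Hank's domain is down to {1}, so Hank = 1. Remove 1 from Dave, Kira, Liam, Nate.
So Dave = 2.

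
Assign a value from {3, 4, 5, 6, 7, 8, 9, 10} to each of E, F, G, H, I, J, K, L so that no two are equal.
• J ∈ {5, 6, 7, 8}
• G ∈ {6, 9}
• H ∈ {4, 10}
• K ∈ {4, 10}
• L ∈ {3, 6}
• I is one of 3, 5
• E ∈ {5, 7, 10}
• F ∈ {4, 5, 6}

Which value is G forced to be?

9

Among the 8 variables, 8 fits only J (and all 8 values in {3, 4, 5, 6, 7, 8, 9, 10} must be used), so J = 8.
Among the 7 still-open variables, 7 fits only E (and all 7 values in {3, 4, 5, 6, 7, 9, 10} must be used), so E = 7.
The 6 still-open variables together cover exactly {3, 4, 5, 6, 9, 10} — 6 values for 6 variables — and 9 appears only in G's list, so G = 9.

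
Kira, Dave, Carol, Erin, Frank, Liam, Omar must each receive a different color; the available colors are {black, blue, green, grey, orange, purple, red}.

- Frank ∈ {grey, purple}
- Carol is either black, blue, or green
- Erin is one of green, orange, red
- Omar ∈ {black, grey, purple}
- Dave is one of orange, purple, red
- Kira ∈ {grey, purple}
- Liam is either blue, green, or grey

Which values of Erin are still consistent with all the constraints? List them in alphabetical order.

orange, red

Kira and Frank between them cover only {grey, purple} — a naked pair. Remove those values from Dave, Liam, Omar.
Omar's domain is down to {black}, so Omar = black. Remove black from Carol.
Carol and Liam between them cover only {blue, green} — a naked pair. Remove those values from Erin.
No further eliminations apply; Erin can still be any of orange, red.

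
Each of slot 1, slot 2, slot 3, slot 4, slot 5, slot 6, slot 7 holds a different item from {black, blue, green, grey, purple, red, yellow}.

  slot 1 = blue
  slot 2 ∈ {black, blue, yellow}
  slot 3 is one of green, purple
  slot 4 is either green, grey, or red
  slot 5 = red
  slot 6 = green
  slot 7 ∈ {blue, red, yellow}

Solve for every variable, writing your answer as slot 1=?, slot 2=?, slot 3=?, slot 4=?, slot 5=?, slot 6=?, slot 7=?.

slot 1's domain is down to {blue}, so slot 1 = blue. Strike blue from slot 2, slot 7.
slot 5's domain is down to {red}, so slot 5 = red. Strike red from slot 4, slot 7.
slot 6 has just one choice, so slot 6 = green. So slot 3, slot 4 can't be green.
That leaves slot 7 = yellow. So slot 2 can't be yellow.
slot 2 must be black (only option left).
slot 3's domain is down to {purple}, so slot 3 = purple.
That leaves slot 4 = grey.

slot 1=blue, slot 2=black, slot 3=purple, slot 4=grey, slot 5=red, slot 6=green, slot 7=yellow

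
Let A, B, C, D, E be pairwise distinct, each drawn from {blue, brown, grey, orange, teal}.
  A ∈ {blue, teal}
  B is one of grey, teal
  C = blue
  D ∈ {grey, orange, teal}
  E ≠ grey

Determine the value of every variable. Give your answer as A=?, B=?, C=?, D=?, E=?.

C's domain is down to {blue}, so C = blue. Remove blue from A, E.
That leaves A = teal. Eliminate teal elsewhere: B, D, E.
B's domain is down to {grey}, so B = grey. Eliminate grey elsewhere: D.
D has just one choice, so D = orange. Remove orange from E.
E has just one choice, so E = brown.

A=teal, B=grey, C=blue, D=orange, E=brown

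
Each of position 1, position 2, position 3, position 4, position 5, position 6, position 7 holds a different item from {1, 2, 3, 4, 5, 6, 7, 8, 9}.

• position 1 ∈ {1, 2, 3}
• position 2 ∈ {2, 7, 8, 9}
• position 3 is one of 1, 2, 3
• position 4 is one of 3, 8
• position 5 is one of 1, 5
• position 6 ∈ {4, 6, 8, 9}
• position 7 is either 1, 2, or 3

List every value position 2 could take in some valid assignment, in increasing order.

position 1, position 3, position 7 share exactly the 3 values {1, 2, 3}; by pigeonhole those values go to them, so strike 1, 2, 3 from position 2, position 4, position 5.
That leaves position 4 = 8. Strike 8 from position 2, position 6.
That leaves position 5 = 5.
No further eliminations apply; position 2 can still be any of 7, 9.

7, 9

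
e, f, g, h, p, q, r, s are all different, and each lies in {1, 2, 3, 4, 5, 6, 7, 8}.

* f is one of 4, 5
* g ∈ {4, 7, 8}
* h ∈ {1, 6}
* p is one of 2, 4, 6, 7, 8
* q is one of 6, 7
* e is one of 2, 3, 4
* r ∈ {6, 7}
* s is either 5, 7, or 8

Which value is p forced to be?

The 8 variables draw from only 8 values {1, 2, 3, 4, 5, 6, 7, 8}, so each is used; only h can be 1, hence h = 1.
The 7 still-open variables together cover exactly {2, 3, 4, 5, 6, 7, 8} — 7 values for 7 variables — and 3 appears only in e's list, so e = 3.
Among the 6 still-open variables, 2 fits only p (and all 6 values in {2, 4, 5, 6, 7, 8} must be used), so p = 2.

2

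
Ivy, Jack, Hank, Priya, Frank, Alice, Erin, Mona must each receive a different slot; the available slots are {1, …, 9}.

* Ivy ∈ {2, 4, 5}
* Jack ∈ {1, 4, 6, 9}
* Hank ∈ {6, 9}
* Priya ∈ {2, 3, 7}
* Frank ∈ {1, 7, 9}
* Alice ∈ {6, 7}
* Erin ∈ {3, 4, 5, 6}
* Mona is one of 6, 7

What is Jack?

The 2 variables Alice and Mona are confined to {6, 7}, which locks those values in; drop them from Jack, Hank, Priya, Frank, Erin.
Hank has just one choice, so Hank = 9. Eliminate 9 elsewhere: Jack, Frank.
That leaves Frank = 1. Remove 1 from Jack.
So Jack = 4.

4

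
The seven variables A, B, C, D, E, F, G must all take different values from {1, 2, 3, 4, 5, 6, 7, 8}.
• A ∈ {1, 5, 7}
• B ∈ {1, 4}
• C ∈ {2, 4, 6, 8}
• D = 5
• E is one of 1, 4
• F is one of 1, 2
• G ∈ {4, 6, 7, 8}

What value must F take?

2

D's domain is down to {5}, so D = 5. Remove 5 from A.
B and E share exactly the 2 values {1, 4}; by pigeonhole those values go to them, so strike 1, 4 from A, C, F, G.
So F = 2.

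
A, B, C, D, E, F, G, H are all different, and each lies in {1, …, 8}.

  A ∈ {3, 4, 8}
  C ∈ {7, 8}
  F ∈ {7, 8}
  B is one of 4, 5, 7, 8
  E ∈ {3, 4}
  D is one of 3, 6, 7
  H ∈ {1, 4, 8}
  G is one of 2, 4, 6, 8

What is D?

6

Among the 8 variables, 1 fits only H (and all 8 values in {1, 2, 3, 4, 5, 6, 7, 8} must be used), so H = 1.
The 7 still-open variables together cover exactly {2, 3, 4, 5, 6, 7, 8} — 7 values for 7 variables — and 2 appears only in G's list, so G = 2.
The 6 still-open variables draw from only 6 values {3, 4, 5, 6, 7, 8}, so each is used; only B can be 5, hence B = 5.
The 5 still-open variables draw from only 5 values {3, 4, 6, 7, 8}, so each is used; only D can be 6, hence D = 6.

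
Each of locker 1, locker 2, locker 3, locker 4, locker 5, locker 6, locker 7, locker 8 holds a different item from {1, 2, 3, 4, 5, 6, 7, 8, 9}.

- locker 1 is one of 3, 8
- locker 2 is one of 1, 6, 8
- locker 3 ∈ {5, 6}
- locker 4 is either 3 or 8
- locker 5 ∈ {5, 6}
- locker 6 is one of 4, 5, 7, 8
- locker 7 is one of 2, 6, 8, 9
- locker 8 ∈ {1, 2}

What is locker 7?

9

The 2 variables locker 1 and locker 4 are confined to {3, 8}, which locks those values in; drop them from locker 2, locker 6, locker 7.
locker 3 and locker 5 share exactly the 2 values {5, 6}; by pigeonhole those values go to them, so strike 5, 6 from locker 2, locker 6, locker 7.
locker 2 has just one choice, so locker 2 = 1. Remove 1 from locker 8.
locker 8 must be 2 (only option left). So locker 7 can't be 2.
So locker 7 = 9.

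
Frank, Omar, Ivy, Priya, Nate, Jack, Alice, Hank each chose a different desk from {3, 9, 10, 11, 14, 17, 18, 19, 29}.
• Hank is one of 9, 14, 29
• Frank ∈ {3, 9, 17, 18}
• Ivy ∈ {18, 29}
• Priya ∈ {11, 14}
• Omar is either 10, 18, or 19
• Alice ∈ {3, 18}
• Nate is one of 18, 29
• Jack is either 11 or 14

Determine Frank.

The 2 variables Ivy and Nate are confined to {18, 29}, which locks those values in; drop them from Frank, Omar, Alice, Hank.
Alice must be 3 (only option left). Remove 3 from Frank.
The 2 variables Priya and Jack are confined to {11, 14}, which locks those values in; drop them from Hank.
That leaves Hank = 9. Strike 9 from Frank.
So Frank = 17.

17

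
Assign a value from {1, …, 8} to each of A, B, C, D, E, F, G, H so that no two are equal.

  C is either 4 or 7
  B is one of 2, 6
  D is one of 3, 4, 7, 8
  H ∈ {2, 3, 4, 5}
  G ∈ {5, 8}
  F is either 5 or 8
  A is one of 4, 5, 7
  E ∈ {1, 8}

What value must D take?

3

The 8 variables together cover exactly {1, 2, 3, 4, 5, 6, 7, 8} — 8 values for 8 variables — and 1 appears only in E's list, so E = 1.
The 7 still-open variables together cover exactly {2, 3, 4, 5, 6, 7, 8} — 7 values for 7 variables — and 6 appears only in B's list, so B = 6.
The 6 still-open variables draw from only 6 values {2, 3, 4, 5, 7, 8}, so each is used; only H can be 2, hence H = 2.
The 5 still-open variables draw from only 5 values {3, 4, 5, 7, 8}, so each is used; only D can be 3, hence D = 3.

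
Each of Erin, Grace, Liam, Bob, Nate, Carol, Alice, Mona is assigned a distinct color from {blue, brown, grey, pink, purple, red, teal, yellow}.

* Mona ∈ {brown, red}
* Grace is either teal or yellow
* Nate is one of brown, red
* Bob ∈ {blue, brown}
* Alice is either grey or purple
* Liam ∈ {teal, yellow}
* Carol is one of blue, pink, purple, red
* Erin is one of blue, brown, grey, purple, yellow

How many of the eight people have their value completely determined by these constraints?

2

Among the 8 variables, pink fits only Carol (and all 8 values in {blue, brown, grey, pink, purple, red, teal, yellow} must be used), so Carol = pink.
The 2 variables Grace and Liam are confined to {teal, yellow}, which locks those values in; drop them from Erin.
Nate and Mona between them cover only {brown, red} — a naked pair. Remove those values from Erin, Bob.
Bob must be blue (only option left). Strike blue from Erin.
Determined: Bob=blue, Carol=pink. The other people each still have more than one consistent value. That makes 2.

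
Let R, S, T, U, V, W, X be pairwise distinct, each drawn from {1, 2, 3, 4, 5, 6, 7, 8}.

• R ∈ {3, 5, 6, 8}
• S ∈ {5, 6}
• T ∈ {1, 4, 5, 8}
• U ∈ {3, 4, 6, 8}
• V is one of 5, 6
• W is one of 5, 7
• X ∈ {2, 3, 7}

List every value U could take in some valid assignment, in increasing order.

3, 4, 8

S and V share exactly the 2 values {5, 6}; by pigeonhole those values go to them, so strike 5, 6 from R, T, U, W.
W's domain is down to {7}, so W = 7. So X can't be 7.
No further eliminations apply; U can still be any of 3, 4, 8.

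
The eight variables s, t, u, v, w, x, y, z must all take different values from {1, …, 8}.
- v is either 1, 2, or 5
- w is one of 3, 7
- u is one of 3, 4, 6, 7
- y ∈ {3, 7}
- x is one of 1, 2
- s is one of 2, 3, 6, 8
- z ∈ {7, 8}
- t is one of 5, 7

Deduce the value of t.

5

Among the 8 variables, 4 fits only u (and all 8 values in {1, 2, 3, 4, 5, 6, 7, 8} must be used), so u = 4.
The 7 still-open variables draw from only 7 values {1, 2, 3, 5, 6, 7, 8}, so each is used; only s can be 6, hence s = 6.
Among the 6 still-open variables, 8 fits only z (and all 6 values in {1, 2, 3, 5, 7, 8} must be used), so z = 8.
The 2 variables w and y are confined to {3, 7}, which locks those values in; drop them from t.
So t = 5.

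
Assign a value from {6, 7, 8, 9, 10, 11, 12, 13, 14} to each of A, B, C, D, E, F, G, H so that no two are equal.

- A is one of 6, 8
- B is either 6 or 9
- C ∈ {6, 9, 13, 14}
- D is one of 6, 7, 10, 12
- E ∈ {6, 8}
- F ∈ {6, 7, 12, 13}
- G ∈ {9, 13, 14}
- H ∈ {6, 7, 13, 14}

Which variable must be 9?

Among the 8 variables, 10 fits only D (and all 8 values in {6, 7, 8, 9, 10, 12, 13, 14} must be used), so D = 10.
Among the 7 still-open variables, 12 fits only F (and all 7 values in {6, 7, 8, 9, 12, 13, 14} must be used), so F = 12.
Among the 6 still-open variables, 7 fits only H (and all 6 values in {6, 7, 8, 9, 13, 14} must be used), so H = 7.
The 2 variables A and E are confined to {6, 8}, which locks those values in; drop them from B, C.
So 9 goes to B.

B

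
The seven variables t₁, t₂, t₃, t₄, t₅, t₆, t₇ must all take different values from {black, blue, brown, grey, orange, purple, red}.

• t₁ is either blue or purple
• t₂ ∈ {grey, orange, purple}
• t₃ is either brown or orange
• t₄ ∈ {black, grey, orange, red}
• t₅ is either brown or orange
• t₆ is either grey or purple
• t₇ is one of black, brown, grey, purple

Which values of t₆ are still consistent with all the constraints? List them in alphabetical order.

grey, purple

The 7 variables draw from only 7 values {black, blue, brown, grey, orange, purple, red}, so each is used; only t₁ can be blue, hence t₁ = blue.
The 6 still-open variables together cover exactly {black, brown, grey, orange, purple, red} — 6 values for 6 variables — and red appears only in t₄'s list, so t₄ = red.
Among the 5 still-open variables, black fits only t₇ (and all 5 values in {black, brown, grey, orange, purple} must be used), so t₇ = black.
t₃ and t₅ share exactly the 2 values {brown, orange}; by pigeonhole those values go to them, so strike brown, orange from t₂.
No further eliminations apply; t₆ can still be any of grey, purple.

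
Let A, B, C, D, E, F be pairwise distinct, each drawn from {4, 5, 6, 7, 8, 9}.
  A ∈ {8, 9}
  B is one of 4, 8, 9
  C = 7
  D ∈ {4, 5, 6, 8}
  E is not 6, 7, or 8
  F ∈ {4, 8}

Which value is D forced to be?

6

C's domain is down to {7}, so C = 7.
The 5 still-open variables together cover exactly {4, 5, 6, 8, 9} — 5 values for 5 variables — and 6 appears only in D's list, so D = 6.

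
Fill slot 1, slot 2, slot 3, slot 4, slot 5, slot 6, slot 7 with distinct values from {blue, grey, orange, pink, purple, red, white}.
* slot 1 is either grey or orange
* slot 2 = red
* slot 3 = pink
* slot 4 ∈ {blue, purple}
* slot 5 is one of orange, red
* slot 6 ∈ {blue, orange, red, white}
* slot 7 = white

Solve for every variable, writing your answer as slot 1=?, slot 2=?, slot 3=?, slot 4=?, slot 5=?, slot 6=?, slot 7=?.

slot 1=grey, slot 2=red, slot 3=pink, slot 4=purple, slot 5=orange, slot 6=blue, slot 7=white

slot 2 must be red (only option left). So slot 5, slot 6 can't be red.
slot 3's domain is down to {pink}, so slot 3 = pink.
slot 5's domain is down to {orange}, so slot 5 = orange. Eliminate orange elsewhere: slot 1, slot 6.
slot 7 must be white (only option left). Remove white from slot 6.
slot 1's domain is down to {grey}, so slot 1 = grey.
That leaves slot 6 = blue. So slot 4 can't be blue.
slot 4 must be purple (only option left).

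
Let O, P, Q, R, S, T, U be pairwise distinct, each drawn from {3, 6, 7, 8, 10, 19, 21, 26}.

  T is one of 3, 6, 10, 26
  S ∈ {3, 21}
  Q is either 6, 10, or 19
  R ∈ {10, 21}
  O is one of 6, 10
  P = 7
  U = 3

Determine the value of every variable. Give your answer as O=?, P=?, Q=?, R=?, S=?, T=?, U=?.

O=6, P=7, Q=19, R=10, S=21, T=26, U=3

P must be 7 (only option left).
U has just one choice, so U = 3. Strike 3 from S, T.
S has just one choice, so S = 21. Eliminate 21 elsewhere: R.
R's domain is down to {10}, so R = 10. Remove 10 from O, Q, T.
That leaves O = 6. Strike 6 from Q, T.
Q has just one choice, so Q = 19.
T has just one choice, so T = 26.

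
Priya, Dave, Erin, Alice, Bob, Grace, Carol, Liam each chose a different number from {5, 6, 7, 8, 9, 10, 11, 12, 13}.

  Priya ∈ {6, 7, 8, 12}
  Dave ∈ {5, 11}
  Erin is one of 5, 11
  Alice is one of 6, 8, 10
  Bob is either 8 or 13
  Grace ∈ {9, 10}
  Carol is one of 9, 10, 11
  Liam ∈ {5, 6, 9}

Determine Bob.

Dave and Erin between them cover only {5, 11} — a naked pair. Remove those values from Carol, Liam.
Grace and Carol share exactly the 2 values {9, 10}; by pigeonhole those values go to them, so strike 9, 10 from Alice, Liam.
Liam has just one choice, so Liam = 6. So Priya, Alice can't be 6.
Alice has just one choice, so Alice = 8. Strike 8 from Priya, Bob.
So Bob = 13.

13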